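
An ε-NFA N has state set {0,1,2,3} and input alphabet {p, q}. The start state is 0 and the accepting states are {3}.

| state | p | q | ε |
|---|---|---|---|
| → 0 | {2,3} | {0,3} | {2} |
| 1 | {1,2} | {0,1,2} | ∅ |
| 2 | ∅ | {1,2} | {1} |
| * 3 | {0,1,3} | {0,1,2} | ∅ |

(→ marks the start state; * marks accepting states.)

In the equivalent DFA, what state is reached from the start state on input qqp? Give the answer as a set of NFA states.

Start: {0,1,2}.
δ(0,q) = {0,3}; δ(1,q) = {0,1,2}; δ(2,q) = {1,2}.
Union: {0,1,2,3}.
After q: {0,1,2,3}.
δ(0,q) = {0,3}; δ(1,q) = {0,1,2}; δ(2,q) = {1,2}; δ(3,q) = {0,1,2}.
Union: {0,1,2,3}.
After q: {0,1,2,3}.
δ(0,p) = {2,3}; δ(1,p) = {1,2}; δ(2,p) = ∅; δ(3,p) = {0,1,3}.
Union: {0,1,2,3}.
After p: {0,1,2,3}.

{0,1,2,3}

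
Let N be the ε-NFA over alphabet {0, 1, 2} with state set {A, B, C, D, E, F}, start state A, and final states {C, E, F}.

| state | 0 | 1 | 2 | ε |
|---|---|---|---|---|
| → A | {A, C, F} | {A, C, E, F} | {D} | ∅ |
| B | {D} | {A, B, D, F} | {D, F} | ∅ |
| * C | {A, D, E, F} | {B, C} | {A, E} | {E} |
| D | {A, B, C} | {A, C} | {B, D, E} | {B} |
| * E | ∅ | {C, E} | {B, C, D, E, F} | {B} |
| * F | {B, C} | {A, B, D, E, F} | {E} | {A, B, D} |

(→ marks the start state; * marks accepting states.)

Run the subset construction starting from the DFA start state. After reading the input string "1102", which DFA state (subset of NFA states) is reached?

Start: {A}.
δ(A,1) = {A, C, E, F}.
Union: {A, C, E, F}.
ε-closure gives {A, B, C, D, E, F}.
After 1: {A, B, C, D, E, F}.
δ(A,1) = {A, C, E, F}; δ(B,1) = {A, B, D, F}; δ(C,1) = {B, C}; δ(D,1) = {A, C}; δ(E,1) = {C, E}; δ(F,1) = {A, B, D, E, F}.
Union: {A, B, C, D, E, F}.
After 1: {A, B, C, D, E, F}.
δ(A,0) = {A, C, F}; δ(B,0) = {D}; δ(C,0) = {A, D, E, F}; δ(D,0) = {A, B, C}; δ(E,0) = ∅; δ(F,0) = {B, C}.
Union: {A, B, C, D, E, F}.
After 0: {A, B, C, D, E, F}.
δ(A,2) = {D}; δ(B,2) = {D, F}; δ(C,2) = {A, E}; δ(D,2) = {B, D, E}; δ(E,2) = {B, C, D, E, F}; δ(F,2) = {E}.
Union: {A, B, C, D, E, F}.
After 2: {A, B, C, D, E, F}.

{A, B, C, D, E, F}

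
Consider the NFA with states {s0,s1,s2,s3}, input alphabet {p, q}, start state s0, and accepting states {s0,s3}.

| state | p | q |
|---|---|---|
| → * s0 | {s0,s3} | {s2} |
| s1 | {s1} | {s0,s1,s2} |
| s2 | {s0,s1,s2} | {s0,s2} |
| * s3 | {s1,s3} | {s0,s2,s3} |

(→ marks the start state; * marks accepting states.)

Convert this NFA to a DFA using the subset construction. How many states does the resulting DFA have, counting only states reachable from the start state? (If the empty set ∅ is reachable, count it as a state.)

8

Start state of the DFA: {s0}.
{s0} --p--> {s0,s3}  [new]
{s0} --q--> {s2}  [new]
{s0,s3} --p--> {s0,s1,s3}  [new]
{s0,s3} --q--> {s0,s2,s3}  [new]
{s2} --p--> {s0,s1,s2}  [new]
{s2} --q--> {s0,s2}  [new]
{s0,s1,s3} --p--> {s0,s1,s3}  [seen]
{s0,s1,s3} --q--> {s0,s1,s2,s3}  [new]
{s0,s2,s3} --p--> {s0,s1,s2,s3}  [seen]
{s0,s2,s3} --q--> {s0,s2,s3}  [seen]
{s0,s1,s2} --p--> {s0,s1,s2,s3}  [seen]
{s0,s1,s2} --q--> {s0,s1,s2}  [seen]
{s0,s2} --p--> {s0,s1,s2,s3}  [seen]
{s0,s2} --q--> {s0,s2}  [seen]
{s0,s1,s2,s3} --p--> {s0,s1,s2,s3}  [seen]
{s0,s1,s2,s3} --q--> {s0,s1,s2,s3}  [seen]
Reachable DFA states: {s0}, {s0,s3}, {s2}, {s0,s1,s3}, {s0,s2,s3}, {s0,s1,s2}, {s0,s2}, {s0,s1,s2,s3}.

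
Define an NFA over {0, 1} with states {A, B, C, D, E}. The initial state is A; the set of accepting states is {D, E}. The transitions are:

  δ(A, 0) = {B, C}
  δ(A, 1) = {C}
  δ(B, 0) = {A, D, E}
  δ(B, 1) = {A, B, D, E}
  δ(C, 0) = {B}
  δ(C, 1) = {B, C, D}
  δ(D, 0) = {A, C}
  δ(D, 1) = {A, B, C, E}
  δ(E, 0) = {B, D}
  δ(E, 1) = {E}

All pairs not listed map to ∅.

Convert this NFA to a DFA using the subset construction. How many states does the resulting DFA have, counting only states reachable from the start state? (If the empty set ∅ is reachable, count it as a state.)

10

Start state of the DFA: {A}.
{A} --0--> {B, C}  [new]
{A} --1--> {C}  [new]
{B, C} --0--> {A, B, D, E}  [new]
{B, C} --1--> {A, B, C, D, E}  [new]
{C} --0--> {B}  [new]
{C} --1--> {B, C, D}  [new]
{A, B, D, E} --0--> {A, B, C, D, E}  [seen]
{A, B, D, E} --1--> {A, B, C, D, E}  [seen]
{A, B, C, D, E} --0--> {A, B, C, D, E}  [seen]
{A, B, C, D, E} --1--> {A, B, C, D, E}  [seen]
{B} --0--> {A, D, E}  [new]
{B} --1--> {A, B, D, E}  [seen]
{B, C, D} --0--> {A, B, C, D, E}  [seen]
{B, C, D} --1--> {A, B, C, D, E}  [seen]
{A, D, E} --0--> {A, B, C, D}  [new]
{A, D, E} --1--> {A, B, C, E}  [new]
{A, B, C, D} --0--> {A, B, C, D, E}  [seen]
{A, B, C, D} --1--> {A, B, C, D, E}  [seen]
{A, B, C, E} --0--> {A, B, C, D, E}  [seen]
{A, B, C, E} --1--> {A, B, C, D, E}  [seen]
Reachable DFA states: {A}, {B, C}, {C}, {A, B, D, E}, {A, B, C, D, E}, {B}, {B, C, D}, {A, D, E}, {A, B, C, D}, {A, B, C, E}.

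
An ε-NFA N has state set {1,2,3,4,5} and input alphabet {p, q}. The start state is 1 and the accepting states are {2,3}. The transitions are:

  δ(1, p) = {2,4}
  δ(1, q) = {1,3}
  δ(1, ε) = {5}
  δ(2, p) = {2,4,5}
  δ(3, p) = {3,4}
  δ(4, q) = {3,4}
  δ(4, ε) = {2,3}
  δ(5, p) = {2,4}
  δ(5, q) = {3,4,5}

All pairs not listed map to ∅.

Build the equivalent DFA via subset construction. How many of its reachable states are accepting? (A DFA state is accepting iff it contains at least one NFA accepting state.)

3

Start state of the DFA: {1,5} (ε-closure of the NFA start).
{1,5} --p--> {2,3,4}  [new]
{1,5} --q--> {1,2,3,4,5}  [new]
{2,3,4} --p--> {2,3,4,5}  [new]
{2,3,4} --q--> {2,3,4}  [seen]
{1,2,3,4,5} --p--> {2,3,4,5}  [seen]
{1,2,3,4,5} --q--> {1,2,3,4,5}  [seen]
{2,3,4,5} --p--> {2,3,4,5}  [seen]
{2,3,4,5} --q--> {2,3,4,5}  [seen]
Reachable DFA states: {1,5}, {2,3,4}, {1,2,3,4,5}, {2,3,4,5}.
Accepting DFA states (contain an NFA accepting state): {2,3,4}, {1,2,3,4,5}, {2,3,4,5}.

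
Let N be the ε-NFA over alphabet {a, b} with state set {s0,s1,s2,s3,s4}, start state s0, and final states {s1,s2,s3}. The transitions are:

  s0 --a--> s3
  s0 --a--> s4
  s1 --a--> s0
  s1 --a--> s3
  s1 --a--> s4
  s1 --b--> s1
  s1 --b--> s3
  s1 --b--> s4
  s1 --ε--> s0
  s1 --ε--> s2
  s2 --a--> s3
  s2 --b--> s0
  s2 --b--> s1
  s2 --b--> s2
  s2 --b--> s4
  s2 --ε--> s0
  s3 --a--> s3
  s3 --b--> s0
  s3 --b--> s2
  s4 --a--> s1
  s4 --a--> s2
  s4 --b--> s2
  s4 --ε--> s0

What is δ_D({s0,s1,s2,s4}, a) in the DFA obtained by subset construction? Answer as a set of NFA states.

{s0,s1,s2,s3,s4}

δ(s0,a) = {s3,s4}; δ(s1,a) = {s0,s3,s4}; δ(s2,a) = {s3}; δ(s4,a) = {s1,s2}.
Union: {s0,s1,s2,s3,s4}.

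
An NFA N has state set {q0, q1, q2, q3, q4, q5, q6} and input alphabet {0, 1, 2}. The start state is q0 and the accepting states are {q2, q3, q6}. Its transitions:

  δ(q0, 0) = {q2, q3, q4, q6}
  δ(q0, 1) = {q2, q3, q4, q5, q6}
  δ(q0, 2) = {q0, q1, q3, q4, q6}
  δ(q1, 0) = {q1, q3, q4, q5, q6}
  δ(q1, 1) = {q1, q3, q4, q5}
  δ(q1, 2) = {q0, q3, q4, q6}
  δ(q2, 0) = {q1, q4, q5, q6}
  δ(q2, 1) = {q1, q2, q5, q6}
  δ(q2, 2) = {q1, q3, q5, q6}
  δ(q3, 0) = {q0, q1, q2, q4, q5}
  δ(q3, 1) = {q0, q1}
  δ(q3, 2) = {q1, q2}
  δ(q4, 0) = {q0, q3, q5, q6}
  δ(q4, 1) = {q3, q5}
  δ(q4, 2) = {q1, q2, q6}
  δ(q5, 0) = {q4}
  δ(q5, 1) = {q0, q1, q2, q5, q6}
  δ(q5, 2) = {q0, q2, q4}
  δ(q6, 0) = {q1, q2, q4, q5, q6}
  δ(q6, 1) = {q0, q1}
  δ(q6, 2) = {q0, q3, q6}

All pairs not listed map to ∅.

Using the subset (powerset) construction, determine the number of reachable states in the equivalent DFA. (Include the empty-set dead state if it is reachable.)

7

Start state of the DFA: {q0}.
{q0} --0--> {q2, q3, q4, q6}  [new]
{q0} --1--> {q2, q3, q4, q5, q6}  [new]
{q0} --2--> {q0, q1, q3, q4, q6}  [new]
{q2, q3, q4, q6} --0--> {q0, q1, q2, q3, q4, q5, q6}  [new]
{q2, q3, q4, q6} --1--> {q0, q1, q2, q3, q5, q6}  [new]
{q2, q3, q4, q6} --2--> {q0, q1, q2, q3, q5, q6}  [seen]
{q2, q3, q4, q5, q6} --0--> {q0, q1, q2, q3, q4, q5, q6}  [seen]
{q2, q3, q4, q5, q6} --1--> {q0, q1, q2, q3, q5, q6}  [seen]
{q2, q3, q4, q5, q6} --2--> {q0, q1, q2, q3, q4, q5, q6}  [seen]
{q0, q1, q3, q4, q6} --0--> {q0, q1, q2, q3, q4, q5, q6}  [seen]
{q0, q1, q3, q4, q6} --1--> {q0, q1, q2, q3, q4, q5, q6}  [seen]
{q0, q1, q3, q4, q6} --2--> {q0, q1, q2, q3, q4, q6}  [new]
{q0, q1, q2, q3, q4, q5, q6} --0--> {q0, q1, q2, q3, q4, q5, q6}  [seen]
{q0, q1, q2, q3, q4, q5, q6} --1--> {q0, q1, q2, q3, q4, q5, q6}  [seen]
{q0, q1, q2, q3, q4, q5, q6} --2--> {q0, q1, q2, q3, q4, q5, q6}  [seen]
{q0, q1, q2, q3, q5, q6} --0--> {q0, q1, q2, q3, q4, q5, q6}  [seen]
{q0, q1, q2, q3, q5, q6} --1--> {q0, q1, q2, q3, q4, q5, q6}  [seen]
{q0, q1, q2, q3, q5, q6} --2--> {q0, q1, q2, q3, q4, q5, q6}  [seen]
{q0, q1, q2, q3, q4, q6} --0--> {q0, q1, q2, q3, q4, q5, q6}  [seen]
{q0, q1, q2, q3, q4, q6} --1--> {q0, q1, q2, q3, q4, q5, q6}  [seen]
{q0, q1, q2, q3, q4, q6} --2--> {q0, q1, q2, q3, q4, q5, q6}  [seen]
Reachable DFA states: {q0}, {q2, q3, q4, q6}, {q2, q3, q4, q5, q6}, {q0, q1, q3, q4, q6}, {q0, q1, q2, q3, q4, q5, q6}, {q0, q1, q2, q3, q5, q6}, {q0, q1, q2, q3, q4, q6}.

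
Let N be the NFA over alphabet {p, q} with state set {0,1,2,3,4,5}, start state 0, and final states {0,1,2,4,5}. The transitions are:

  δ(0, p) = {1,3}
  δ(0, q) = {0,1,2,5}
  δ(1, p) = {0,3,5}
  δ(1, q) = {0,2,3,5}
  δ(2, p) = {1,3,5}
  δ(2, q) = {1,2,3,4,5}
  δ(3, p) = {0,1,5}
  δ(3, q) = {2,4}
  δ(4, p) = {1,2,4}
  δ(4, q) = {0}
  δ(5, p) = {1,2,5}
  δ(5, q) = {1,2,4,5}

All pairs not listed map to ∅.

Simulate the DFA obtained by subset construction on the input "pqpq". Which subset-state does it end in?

Start: {0}.
δ(0,p) = {1,3}.
Union: {1,3}.
After p: {1,3}.
δ(1,q) = {0,2,3,5}; δ(3,q) = {2,4}.
Union: {0,2,3,4,5}.
After q: {0,2,3,4,5}.
δ(0,p) = {1,3}; δ(2,p) = {1,3,5}; δ(3,p) = {0,1,5}; δ(4,p) = {1,2,4}; δ(5,p) = {1,2,5}.
Union: {0,1,2,3,4,5}.
After p: {0,1,2,3,4,5}.
δ(0,q) = {0,1,2,5}; δ(1,q) = {0,2,3,5}; δ(2,q) = {1,2,3,4,5}; δ(3,q) = {2,4}; δ(4,q) = {0}; δ(5,q) = {1,2,4,5}.
Union: {0,1,2,3,4,5}.
After q: {0,1,2,3,4,5}.

{0,1,2,3,4,5}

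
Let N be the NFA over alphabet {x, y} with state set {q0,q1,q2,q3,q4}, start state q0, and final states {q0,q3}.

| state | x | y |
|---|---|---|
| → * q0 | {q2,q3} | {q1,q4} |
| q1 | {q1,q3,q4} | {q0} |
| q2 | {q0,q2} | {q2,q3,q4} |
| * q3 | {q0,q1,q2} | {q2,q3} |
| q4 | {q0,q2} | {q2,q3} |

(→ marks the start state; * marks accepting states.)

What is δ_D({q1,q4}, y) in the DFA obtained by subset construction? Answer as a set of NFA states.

δ(q1,y) = {q0}; δ(q4,y) = {q2,q3}.
Union: {q0,q2,q3}.

{q0,q2,q3}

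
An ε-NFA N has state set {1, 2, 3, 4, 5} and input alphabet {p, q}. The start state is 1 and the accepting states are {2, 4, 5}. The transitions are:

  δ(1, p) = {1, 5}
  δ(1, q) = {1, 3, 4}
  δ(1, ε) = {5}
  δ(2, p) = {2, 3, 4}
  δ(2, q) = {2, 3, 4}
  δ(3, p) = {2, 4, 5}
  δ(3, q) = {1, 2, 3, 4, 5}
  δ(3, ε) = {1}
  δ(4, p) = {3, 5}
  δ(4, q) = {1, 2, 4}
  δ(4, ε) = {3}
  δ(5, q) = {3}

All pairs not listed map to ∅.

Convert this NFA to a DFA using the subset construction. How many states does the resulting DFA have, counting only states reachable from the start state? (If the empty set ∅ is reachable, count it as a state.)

Start state of the DFA: {1, 5} (ε-closure of the NFA start).
{1, 5} --p--> {1, 5}  [seen]
{1, 5} --q--> {1, 3, 4, 5}  [new]
{1, 3, 4, 5} --p--> {1, 2, 3, 4, 5}  [new]
{1, 3, 4, 5} --q--> {1, 2, 3, 4, 5}  [seen]
{1, 2, 3, 4, 5} --p--> {1, 2, 3, 4, 5}  [seen]
{1, 2, 3, 4, 5} --q--> {1, 2, 3, 4, 5}  [seen]
Reachable DFA states: {1, 5}, {1, 3, 4, 5}, {1, 2, 3, 4, 5}.

3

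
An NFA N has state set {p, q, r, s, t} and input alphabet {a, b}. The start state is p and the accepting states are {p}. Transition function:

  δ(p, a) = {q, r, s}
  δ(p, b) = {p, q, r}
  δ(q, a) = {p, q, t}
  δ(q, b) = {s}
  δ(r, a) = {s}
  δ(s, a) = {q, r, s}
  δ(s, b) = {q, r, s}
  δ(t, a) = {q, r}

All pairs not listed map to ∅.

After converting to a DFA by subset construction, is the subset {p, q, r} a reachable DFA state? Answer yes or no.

Start state of the DFA: {p}.
{p} --a--> {q, r, s}  [new]
{p} --b--> {p, q, r}  [new]
{q, r, s} --a--> {p, q, r, s, t}  [new]
{q, r, s} --b--> {q, r, s}  [seen]
{p, q, r} --a--> {p, q, r, s, t}  [seen]
{p, q, r} --b--> {p, q, r, s}  [new]
{p, q, r, s, t} --a--> {p, q, r, s, t}  [seen]
{p, q, r, s, t} --b--> {p, q, r, s}  [seen]
{p, q, r, s} --a--> {p, q, r, s, t}  [seen]
{p, q, r, s} --b--> {p, q, r, s}  [seen]
Reachable DFA states: {p}, {q, r, s}, {p, q, r}, {p, q, r, s, t}, {p, q, r, s}.
{p, q, r} is among them.

yes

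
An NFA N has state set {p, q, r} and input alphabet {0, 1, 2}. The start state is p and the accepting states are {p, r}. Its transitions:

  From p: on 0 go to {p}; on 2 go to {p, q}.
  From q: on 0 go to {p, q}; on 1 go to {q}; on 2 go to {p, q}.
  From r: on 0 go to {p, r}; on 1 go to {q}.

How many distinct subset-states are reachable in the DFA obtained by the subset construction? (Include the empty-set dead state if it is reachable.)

Start state of the DFA: {p}.
{p} --0--> {p}  [seen]
{p} --1--> ∅  [new]
{p} --2--> {p, q}  [new]
∅ --0--> ∅  [seen]
∅ --1--> ∅  [seen]
∅ --2--> ∅  [seen]
{p, q} --0--> {p, q}  [seen]
{p, q} --1--> {q}  [new]
{p, q} --2--> {p, q}  [seen]
{q} --0--> {p, q}  [seen]
{q} --1--> {q}  [seen]
{q} --2--> {p, q}  [seen]
Reachable DFA states: {p}, ∅, {p, q}, {q}.

4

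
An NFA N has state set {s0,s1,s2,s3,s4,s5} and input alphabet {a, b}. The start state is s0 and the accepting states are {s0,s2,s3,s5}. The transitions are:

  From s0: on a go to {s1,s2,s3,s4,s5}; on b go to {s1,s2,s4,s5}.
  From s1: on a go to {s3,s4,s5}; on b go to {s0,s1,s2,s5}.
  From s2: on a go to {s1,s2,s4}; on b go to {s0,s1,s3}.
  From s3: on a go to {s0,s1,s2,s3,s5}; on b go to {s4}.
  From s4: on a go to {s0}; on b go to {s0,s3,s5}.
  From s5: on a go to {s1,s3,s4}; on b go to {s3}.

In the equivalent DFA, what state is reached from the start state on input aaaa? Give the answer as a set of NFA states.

Start: {s0}.
δ(s0,a) = {s1,s2,s3,s4,s5}.
Union: {s1,s2,s3,s4,s5}.
After a: {s1,s2,s3,s4,s5}.
δ(s1,a) = {s3,s4,s5}; δ(s2,a) = {s1,s2,s4}; δ(s3,a) = {s0,s1,s2,s3,s5}; δ(s4,a) = {s0}; δ(s5,a) = {s1,s3,s4}.
Union: {s0,s1,s2,s3,s4,s5}.
After a: {s0,s1,s2,s3,s4,s5}.
δ(s0,a) = {s1,s2,s3,s4,s5}; δ(s1,a) = {s3,s4,s5}; δ(s2,a) = {s1,s2,s4}; δ(s3,a) = {s0,s1,s2,s3,s5}; δ(s4,a) = {s0}; δ(s5,a) = {s1,s3,s4}.
Union: {s0,s1,s2,s3,s4,s5}.
After a: {s0,s1,s2,s3,s4,s5}.
δ(s0,a) = {s1,s2,s3,s4,s5}; δ(s1,a) = {s3,s4,s5}; δ(s2,a) = {s1,s2,s4}; δ(s3,a) = {s0,s1,s2,s3,s5}; δ(s4,a) = {s0}; δ(s5,a) = {s1,s3,s4}.
Union: {s0,s1,s2,s3,s4,s5}.
After a: {s0,s1,s2,s3,s4,s5}.

{s0,s1,s2,s3,s4,s5}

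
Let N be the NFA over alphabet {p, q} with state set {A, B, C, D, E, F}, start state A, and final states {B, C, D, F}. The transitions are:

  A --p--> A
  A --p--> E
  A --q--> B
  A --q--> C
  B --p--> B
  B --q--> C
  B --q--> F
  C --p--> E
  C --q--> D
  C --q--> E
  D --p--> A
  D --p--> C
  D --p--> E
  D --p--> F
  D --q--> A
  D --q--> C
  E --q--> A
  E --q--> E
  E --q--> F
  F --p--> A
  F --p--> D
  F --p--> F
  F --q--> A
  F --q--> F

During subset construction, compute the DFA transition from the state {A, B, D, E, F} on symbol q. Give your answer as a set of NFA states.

δ(A,q) = {B, C}; δ(B,q) = {C, F}; δ(D,q) = {A, C}; δ(E,q) = {A, E, F}; δ(F,q) = {A, F}.
Union: {A, B, C, E, F}.

{A, B, C, E, F}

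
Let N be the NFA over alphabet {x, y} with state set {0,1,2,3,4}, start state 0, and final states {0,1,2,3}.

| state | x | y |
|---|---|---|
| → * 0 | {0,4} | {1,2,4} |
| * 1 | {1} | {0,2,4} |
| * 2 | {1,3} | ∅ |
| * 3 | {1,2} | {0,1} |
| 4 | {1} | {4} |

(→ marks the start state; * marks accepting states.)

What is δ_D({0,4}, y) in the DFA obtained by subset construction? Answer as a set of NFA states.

{1,2,4}

δ(0,y) = {1,2,4}; δ(4,y) = {4}.
Union: {1,2,4}.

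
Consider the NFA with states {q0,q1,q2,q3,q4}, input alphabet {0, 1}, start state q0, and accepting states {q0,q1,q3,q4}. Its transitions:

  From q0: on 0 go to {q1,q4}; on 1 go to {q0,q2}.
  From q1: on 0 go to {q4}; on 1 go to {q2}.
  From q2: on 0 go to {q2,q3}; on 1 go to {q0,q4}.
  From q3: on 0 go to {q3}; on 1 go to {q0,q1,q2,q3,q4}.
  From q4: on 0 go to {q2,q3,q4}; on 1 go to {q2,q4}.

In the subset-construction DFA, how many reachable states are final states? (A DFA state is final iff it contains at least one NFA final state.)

Start state of the DFA: {q0}.
{q0} --0--> {q1,q4}  [new]
{q0} --1--> {q0,q2}  [new]
{q1,q4} --0--> {q2,q3,q4}  [new]
{q1,q4} --1--> {q2,q4}  [new]
{q0,q2} --0--> {q1,q2,q3,q4}  [new]
{q0,q2} --1--> {q0,q2,q4}  [new]
{q2,q3,q4} --0--> {q2,q3,q4}  [seen]
{q2,q3,q4} --1--> {q0,q1,q2,q3,q4}  [new]
{q2,q4} --0--> {q2,q3,q4}  [seen]
{q2,q4} --1--> {q0,q2,q4}  [seen]
{q1,q2,q3,q4} --0--> {q2,q3,q4}  [seen]
{q1,q2,q3,q4} --1--> {q0,q1,q2,q3,q4}  [seen]
{q0,q2,q4} --0--> {q1,q2,q3,q4}  [seen]
{q0,q2,q4} --1--> {q0,q2,q4}  [seen]
{q0,q1,q2,q3,q4} --0--> {q1,q2,q3,q4}  [seen]
{q0,q1,q2,q3,q4} --1--> {q0,q1,q2,q3,q4}  [seen]
Reachable DFA states: {q0}, {q1,q4}, {q0,q2}, {q2,q3,q4}, {q2,q4}, {q1,q2,q3,q4}, {q0,q2,q4}, {q0,q1,q2,q3,q4}.
Accepting DFA states (contain an NFA accepting state): {q0}, {q1,q4}, {q0,q2}, {q2,q3,q4}, {q2,q4}, {q1,q2,q3,q4}, {q0,q2,q4}, {q0,q1,q2,q3,q4}.

8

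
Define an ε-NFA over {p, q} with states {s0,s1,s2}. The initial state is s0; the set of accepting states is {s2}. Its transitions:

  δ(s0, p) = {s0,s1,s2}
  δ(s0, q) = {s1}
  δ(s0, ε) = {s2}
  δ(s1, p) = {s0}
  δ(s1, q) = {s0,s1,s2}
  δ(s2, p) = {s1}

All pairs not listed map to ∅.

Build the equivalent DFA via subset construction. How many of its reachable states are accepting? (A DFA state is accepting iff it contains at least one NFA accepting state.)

Start state of the DFA: {s0,s2} (ε-closure of the NFA start).
{s0,s2} --p--> {s0,s1,s2}  [new]
{s0,s2} --q--> {s1}  [new]
{s0,s1,s2} --p--> {s0,s1,s2}  [seen]
{s0,s1,s2} --q--> {s0,s1,s2}  [seen]
{s1} --p--> {s0,s2}  [seen]
{s1} --q--> {s0,s1,s2}  [seen]
Reachable DFA states: {s0,s2}, {s0,s1,s2}, {s1}.
Accepting DFA states (contain an NFA accepting state): {s0,s2}, {s0,s1,s2}.

2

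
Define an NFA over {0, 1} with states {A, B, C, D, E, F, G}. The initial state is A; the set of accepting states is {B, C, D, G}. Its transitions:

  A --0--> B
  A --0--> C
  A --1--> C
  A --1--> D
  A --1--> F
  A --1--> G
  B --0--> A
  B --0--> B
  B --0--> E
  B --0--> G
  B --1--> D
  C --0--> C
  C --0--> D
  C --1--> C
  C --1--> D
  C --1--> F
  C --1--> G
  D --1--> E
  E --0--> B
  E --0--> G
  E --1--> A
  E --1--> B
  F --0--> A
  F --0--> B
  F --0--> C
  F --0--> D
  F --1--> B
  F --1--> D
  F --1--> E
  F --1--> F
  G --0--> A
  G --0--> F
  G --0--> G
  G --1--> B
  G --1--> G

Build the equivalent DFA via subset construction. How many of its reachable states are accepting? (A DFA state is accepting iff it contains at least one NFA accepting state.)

Start state of the DFA: {A}.
{A} --0--> {B, C}  [new]
{A} --1--> {C, D, F, G}  [new]
{B, C} --0--> {A, B, C, D, E, G}  [new]
{B, C} --1--> {C, D, F, G}  [seen]
{C, D, F, G} --0--> {A, B, C, D, F, G}  [new]
{C, D, F, G} --1--> {B, C, D, E, F, G}  [new]
{A, B, C, D, E, G} --0--> {A, B, C, D, E, F, G}  [new]
{A, B, C, D, E, G} --1--> {A, B, C, D, E, F, G}  [seen]
{A, B, C, D, F, G} --0--> {A, B, C, D, E, F, G}  [seen]
{A, B, C, D, F, G} --1--> {B, C, D, E, F, G}  [seen]
{B, C, D, E, F, G} --0--> {A, B, C, D, E, F, G}  [seen]
{B, C, D, E, F, G} --1--> {A, B, C, D, E, F, G}  [seen]
{A, B, C, D, E, F, G} --0--> {A, B, C, D, E, F, G}  [seen]
{A, B, C, D, E, F, G} --1--> {A, B, C, D, E, F, G}  [seen]
Reachable DFA states: {A}, {B, C}, {C, D, F, G}, {A, B, C, D, E, G}, {A, B, C, D, F, G}, {B, C, D, E, F, G}, {A, B, C, D, E, F, G}.
Accepting DFA states (contain an NFA accepting state): {B, C}, {C, D, F, G}, {A, B, C, D, E, G}, {A, B, C, D, F, G}, {B, C, D, E, F, G}, {A, B, C, D, E, F, G}.

6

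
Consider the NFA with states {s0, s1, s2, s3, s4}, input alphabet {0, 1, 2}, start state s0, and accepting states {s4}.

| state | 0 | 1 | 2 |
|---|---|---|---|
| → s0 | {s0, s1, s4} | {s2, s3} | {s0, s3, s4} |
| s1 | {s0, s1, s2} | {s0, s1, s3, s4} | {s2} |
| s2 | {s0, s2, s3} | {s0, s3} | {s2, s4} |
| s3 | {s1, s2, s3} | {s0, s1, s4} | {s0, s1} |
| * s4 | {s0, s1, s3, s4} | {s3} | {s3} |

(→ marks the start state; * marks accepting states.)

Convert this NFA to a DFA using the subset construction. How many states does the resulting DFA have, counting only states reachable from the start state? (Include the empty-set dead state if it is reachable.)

9

Start state of the DFA: {s0}.
{s0} --0--> {s0, s1, s4}  [new]
{s0} --1--> {s2, s3}  [new]
{s0} --2--> {s0, s3, s4}  [new]
{s0, s1, s4} --0--> {s0, s1, s2, s3, s4}  [new]
{s0, s1, s4} --1--> {s0, s1, s2, s3, s4}  [seen]
{s0, s1, s4} --2--> {s0, s2, s3, s4}  [new]
{s2, s3} --0--> {s0, s1, s2, s3}  [new]
{s2, s3} --1--> {s0, s1, s3, s4}  [new]
{s2, s3} --2--> {s0, s1, s2, s4}  [new]
{s0, s3, s4} --0--> {s0, s1, s2, s3, s4}  [seen]
{s0, s3, s4} --1--> {s0, s1, s2, s3, s4}  [seen]
{s0, s3, s4} --2--> {s0, s1, s3, s4}  [seen]
{s0, s1, s2, s3, s4} --0--> {s0, s1, s2, s3, s4}  [seen]
{s0, s1, s2, s3, s4} --1--> {s0, s1, s2, s3, s4}  [seen]
{s0, s1, s2, s3, s4} --2--> {s0, s1, s2, s3, s4}  [seen]
{s0, s2, s3, s4} --0--> {s0, s1, s2, s3, s4}  [seen]
{s0, s2, s3, s4} --1--> {s0, s1, s2, s3, s4}  [seen]
{s0, s2, s3, s4} --2--> {s0, s1, s2, s3, s4}  [seen]
{s0, s1, s2, s3} --0--> {s0, s1, s2, s3, s4}  [seen]
{s0, s1, s2, s3} --1--> {s0, s1, s2, s3, s4}  [seen]
{s0, s1, s2, s3} --2--> {s0, s1, s2, s3, s4}  [seen]
{s0, s1, s3, s4} --0--> {s0, s1, s2, s3, s4}  [seen]
{s0, s1, s3, s4} --1--> {s0, s1, s2, s3, s4}  [seen]
{s0, s1, s3, s4} --2--> {s0, s1, s2, s3, s4}  [seen]
{s0, s1, s2, s4} --0--> {s0, s1, s2, s3, s4}  [seen]
{s0, s1, s2, s4} --1--> {s0, s1, s2, s3, s4}  [seen]
{s0, s1, s2, s4} --2--> {s0, s2, s3, s4}  [seen]
Reachable DFA states: {s0}, {s0, s1, s4}, {s2, s3}, {s0, s3, s4}, {s0, s1, s2, s3, s4}, {s0, s2, s3, s4}, {s0, s1, s2, s3}, {s0, s1, s3, s4}, {s0, s1, s2, s4}.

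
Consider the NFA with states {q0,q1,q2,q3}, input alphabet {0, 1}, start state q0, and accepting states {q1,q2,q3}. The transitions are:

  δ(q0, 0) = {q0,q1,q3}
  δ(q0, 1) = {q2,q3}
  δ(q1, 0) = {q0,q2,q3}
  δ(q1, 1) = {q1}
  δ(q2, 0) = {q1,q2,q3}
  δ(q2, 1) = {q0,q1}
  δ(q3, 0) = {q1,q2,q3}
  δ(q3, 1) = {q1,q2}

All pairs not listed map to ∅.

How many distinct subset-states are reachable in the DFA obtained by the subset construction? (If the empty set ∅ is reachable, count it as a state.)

6

Start state of the DFA: {q0}.
{q0} --0--> {q0,q1,q3}  [new]
{q0} --1--> {q2,q3}  [new]
{q0,q1,q3} --0--> {q0,q1,q2,q3}  [new]
{q0,q1,q3} --1--> {q1,q2,q3}  [new]
{q2,q3} --0--> {q1,q2,q3}  [seen]
{q2,q3} --1--> {q0,q1,q2}  [new]
{q0,q1,q2,q3} --0--> {q0,q1,q2,q3}  [seen]
{q0,q1,q2,q3} --1--> {q0,q1,q2,q3}  [seen]
{q1,q2,q3} --0--> {q0,q1,q2,q3}  [seen]
{q1,q2,q3} --1--> {q0,q1,q2}  [seen]
{q0,q1,q2} --0--> {q0,q1,q2,q3}  [seen]
{q0,q1,q2} --1--> {q0,q1,q2,q3}  [seen]
Reachable DFA states: {q0}, {q0,q1,q3}, {q2,q3}, {q0,q1,q2,q3}, {q1,q2,q3}, {q0,q1,q2}.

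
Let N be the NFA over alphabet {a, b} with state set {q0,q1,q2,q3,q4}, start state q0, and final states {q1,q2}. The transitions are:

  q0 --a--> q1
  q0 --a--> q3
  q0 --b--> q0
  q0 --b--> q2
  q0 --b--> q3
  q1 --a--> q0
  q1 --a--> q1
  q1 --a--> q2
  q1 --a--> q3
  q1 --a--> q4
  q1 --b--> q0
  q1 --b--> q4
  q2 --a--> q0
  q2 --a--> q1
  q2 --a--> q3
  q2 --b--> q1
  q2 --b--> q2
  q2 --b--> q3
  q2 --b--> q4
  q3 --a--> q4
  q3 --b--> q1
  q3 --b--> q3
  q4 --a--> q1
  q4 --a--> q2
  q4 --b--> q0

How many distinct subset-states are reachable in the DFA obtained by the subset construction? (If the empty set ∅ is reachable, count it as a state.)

Start state of the DFA: {q0}.
{q0} --a--> {q1,q3}  [new]
{q0} --b--> {q0,q2,q3}  [new]
{q1,q3} --a--> {q0,q1,q2,q3,q4}  [new]
{q1,q3} --b--> {q0,q1,q3,q4}  [new]
{q0,q2,q3} --a--> {q0,q1,q3,q4}  [seen]
{q0,q2,q3} --b--> {q0,q1,q2,q3,q4}  [seen]
{q0,q1,q2,q3,q4} --a--> {q0,q1,q2,q3,q4}  [seen]
{q0,q1,q2,q3,q4} --b--> {q0,q1,q2,q3,q4}  [seen]
{q0,q1,q3,q4} --a--> {q0,q1,q2,q3,q4}  [seen]
{q0,q1,q3,q4} --b--> {q0,q1,q2,q3,q4}  [seen]
Reachable DFA states: {q0}, {q1,q3}, {q0,q2,q3}, {q0,q1,q2,q3,q4}, {q0,q1,q3,q4}.

5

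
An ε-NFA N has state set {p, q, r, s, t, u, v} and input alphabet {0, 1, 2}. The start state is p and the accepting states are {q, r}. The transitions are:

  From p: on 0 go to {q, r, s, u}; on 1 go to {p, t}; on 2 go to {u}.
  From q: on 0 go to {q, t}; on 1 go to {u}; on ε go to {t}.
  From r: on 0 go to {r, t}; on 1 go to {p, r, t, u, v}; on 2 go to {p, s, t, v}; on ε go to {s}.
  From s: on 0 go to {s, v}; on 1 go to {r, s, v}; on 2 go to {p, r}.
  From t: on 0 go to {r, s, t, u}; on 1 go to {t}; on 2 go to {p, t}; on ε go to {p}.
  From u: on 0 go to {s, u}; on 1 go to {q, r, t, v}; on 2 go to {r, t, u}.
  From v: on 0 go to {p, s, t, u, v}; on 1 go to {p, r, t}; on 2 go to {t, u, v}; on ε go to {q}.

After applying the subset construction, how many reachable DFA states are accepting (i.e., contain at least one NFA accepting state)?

5

Start state of the DFA: {p} (ε-closure of the NFA start).
{p} --0--> {p, q, r, s, t, u}  [new]
{p} --1--> {p, t}  [new]
{p} --2--> {u}  [new]
{p, q, r, s, t, u} --0--> {p, q, r, s, t, u, v}  [new]
{p, q, r, s, t, u} --1--> {p, q, r, s, t, u, v}  [seen]
{p, q, r, s, t, u} --2--> {p, q, r, s, t, u, v}  [seen]
{p, t} --0--> {p, q, r, s, t, u}  [seen]
{p, t} --1--> {p, t}  [seen]
{p, t} --2--> {p, t, u}  [new]
{u} --0--> {s, u}  [new]
{u} --1--> {p, q, r, s, t, v}  [new]
{u} --2--> {p, r, s, t, u}  [new]
{p, q, r, s, t, u, v} --0--> {p, q, r, s, t, u, v}  [seen]
{p, q, r, s, t, u, v} --1--> {p, q, r, s, t, u, v}  [seen]
{p, q, r, s, t, u, v} --2--> {p, q, r, s, t, u, v}  [seen]
{p, t, u} --0--> {p, q, r, s, t, u}  [seen]
{p, t, u} --1--> {p, q, r, s, t, v}  [seen]
{p, t, u} --2--> {p, r, s, t, u}  [seen]
{s, u} --0--> {p, q, s, t, u, v}  [new]
{s, u} --1--> {p, q, r, s, t, v}  [seen]
{s, u} --2--> {p, r, s, t, u}  [seen]
{p, q, r, s, t, v} --0--> {p, q, r, s, t, u, v}  [seen]
{p, q, r, s, t, v} --1--> {p, q, r, s, t, u, v}  [seen]
{p, q, r, s, t, v} --2--> {p, q, r, s, t, u, v}  [seen]
{p, r, s, t, u} --0--> {p, q, r, s, t, u, v}  [seen]
{p, r, s, t, u} --1--> {p, q, r, s, t, u, v}  [seen]
{p, r, s, t, u} --2--> {p, q, r, s, t, u, v}  [seen]
{p, q, s, t, u, v} --0--> {p, q, r, s, t, u, v}  [seen]
{p, q, s, t, u, v} --1--> {p, q, r, s, t, u, v}  [seen]
{p, q, s, t, u, v} --2--> {p, q, r, s, t, u, v}  [seen]
Reachable DFA states: {p}, {p, q, r, s, t, u}, {p, t}, {u}, {p, q, r, s, t, u, v}, {p, t, u}, {s, u}, {p, q, r, s, t, v}, {p, r, s, t, u}, {p, q, s, t, u, v}.
Accepting DFA states (contain an NFA accepting state): {p, q, r, s, t, u}, {p, q, r, s, t, u, v}, {p, q, r, s, t, v}, {p, r, s, t, u}, {p, q, s, t, u, v}.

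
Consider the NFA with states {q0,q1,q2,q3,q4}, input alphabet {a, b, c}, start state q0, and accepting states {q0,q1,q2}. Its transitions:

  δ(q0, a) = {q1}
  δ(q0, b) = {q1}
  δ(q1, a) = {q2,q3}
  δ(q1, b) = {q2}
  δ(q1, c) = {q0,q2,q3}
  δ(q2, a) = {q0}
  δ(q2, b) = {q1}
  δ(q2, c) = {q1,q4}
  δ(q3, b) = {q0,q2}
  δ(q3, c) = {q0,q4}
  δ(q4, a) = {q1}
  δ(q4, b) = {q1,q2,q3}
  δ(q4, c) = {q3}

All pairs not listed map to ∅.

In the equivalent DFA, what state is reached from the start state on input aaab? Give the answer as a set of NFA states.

Start: {q0}.
δ(q0,a) = {q1}.
Union: {q1}.
After a: {q1}.
δ(q1,a) = {q2,q3}.
Union: {q2,q3}.
After a: {q2,q3}.
δ(q2,a) = {q0}; δ(q3,a) = ∅.
Union: {q0}.
After a: {q0}.
δ(q0,b) = {q1}.
Union: {q1}.
After b: {q1}.

{q1}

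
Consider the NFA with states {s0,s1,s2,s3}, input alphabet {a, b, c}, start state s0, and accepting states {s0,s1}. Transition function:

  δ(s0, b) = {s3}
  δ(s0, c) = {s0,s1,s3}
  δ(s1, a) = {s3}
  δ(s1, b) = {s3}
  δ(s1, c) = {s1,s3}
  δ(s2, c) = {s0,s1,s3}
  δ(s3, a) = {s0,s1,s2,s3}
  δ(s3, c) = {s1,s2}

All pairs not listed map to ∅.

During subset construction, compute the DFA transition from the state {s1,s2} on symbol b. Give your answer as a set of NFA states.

{s3}

δ(s1,b) = {s3}; δ(s2,b) = ∅.
Union: {s3}.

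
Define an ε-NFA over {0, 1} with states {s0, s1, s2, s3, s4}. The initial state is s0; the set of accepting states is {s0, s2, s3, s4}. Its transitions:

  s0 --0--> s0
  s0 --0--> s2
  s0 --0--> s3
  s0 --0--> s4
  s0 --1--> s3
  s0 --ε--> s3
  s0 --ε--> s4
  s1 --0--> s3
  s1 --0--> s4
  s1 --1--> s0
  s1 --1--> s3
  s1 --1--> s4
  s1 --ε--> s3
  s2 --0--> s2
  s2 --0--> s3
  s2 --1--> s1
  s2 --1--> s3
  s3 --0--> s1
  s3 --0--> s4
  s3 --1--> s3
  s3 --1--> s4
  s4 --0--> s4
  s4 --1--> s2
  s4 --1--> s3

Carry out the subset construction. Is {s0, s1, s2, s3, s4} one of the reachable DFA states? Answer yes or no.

yes

Start state of the DFA: {s0, s3, s4} (ε-closure of the NFA start).
{s0, s3, s4} --0--> {s0, s1, s2, s3, s4}  [new]
{s0, s3, s4} --1--> {s2, s3, s4}  [new]
{s0, s1, s2, s3, s4} --0--> {s0, s1, s2, s3, s4}  [seen]
{s0, s1, s2, s3, s4} --1--> {s0, s1, s2, s3, s4}  [seen]
{s2, s3, s4} --0--> {s1, s2, s3, s4}  [new]
{s2, s3, s4} --1--> {s1, s2, s3, s4}  [seen]
{s1, s2, s3, s4} --0--> {s1, s2, s3, s4}  [seen]
{s1, s2, s3, s4} --1--> {s0, s1, s2, s3, s4}  [seen]
Reachable DFA states: {s0, s3, s4}, {s0, s1, s2, s3, s4}, {s2, s3, s4}, {s1, s2, s3, s4}.
{s0, s1, s2, s3, s4} is among them.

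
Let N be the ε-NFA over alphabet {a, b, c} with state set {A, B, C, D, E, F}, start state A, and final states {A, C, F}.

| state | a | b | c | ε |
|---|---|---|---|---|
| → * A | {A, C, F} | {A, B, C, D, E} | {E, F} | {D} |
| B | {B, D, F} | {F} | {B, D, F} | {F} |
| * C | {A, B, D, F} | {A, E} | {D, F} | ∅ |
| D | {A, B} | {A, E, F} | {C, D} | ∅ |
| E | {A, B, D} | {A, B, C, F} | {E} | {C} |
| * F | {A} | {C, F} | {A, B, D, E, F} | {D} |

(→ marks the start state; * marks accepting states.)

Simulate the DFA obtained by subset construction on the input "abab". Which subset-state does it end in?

Start: {A, D}.
δ(A,a) = {A, C, F}; δ(D,a) = {A, B}.
Union: {A, B, C, F}.
ε-closure gives {A, B, C, D, F}.
After a: {A, B, C, D, F}.
δ(A,b) = {A, B, C, D, E}; δ(B,b) = {F}; δ(C,b) = {A, E}; δ(D,b) = {A, E, F}; δ(F,b) = {C, F}.
Union: {A, B, C, D, E, F}.
After b: {A, B, C, D, E, F}.
δ(A,a) = {A, C, F}; δ(B,a) = {B, D, F}; δ(C,a) = {A, B, D, F}; δ(D,a) = {A, B}; δ(E,a) = {A, B, D}; δ(F,a) = {A}.
Union: {A, B, C, D, F}.
After a: {A, B, C, D, F}.
δ(A,b) = {A, B, C, D, E}; δ(B,b) = {F}; δ(C,b) = {A, E}; δ(D,b) = {A, E, F}; δ(F,b) = {C, F}.
Union: {A, B, C, D, E, F}.
After b: {A, B, C, D, E, F}.

{A, B, C, D, E, F}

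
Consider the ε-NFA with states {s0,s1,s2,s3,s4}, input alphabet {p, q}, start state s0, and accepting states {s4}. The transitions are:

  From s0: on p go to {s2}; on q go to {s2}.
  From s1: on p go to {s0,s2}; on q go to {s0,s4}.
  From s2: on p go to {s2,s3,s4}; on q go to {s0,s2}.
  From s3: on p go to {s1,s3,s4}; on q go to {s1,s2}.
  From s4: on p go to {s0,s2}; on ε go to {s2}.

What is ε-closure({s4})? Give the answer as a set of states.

Begin with {s4}.
s4 →ε {s2}; add s2.
ε-closure = {s2,s4}.

{s2,s4}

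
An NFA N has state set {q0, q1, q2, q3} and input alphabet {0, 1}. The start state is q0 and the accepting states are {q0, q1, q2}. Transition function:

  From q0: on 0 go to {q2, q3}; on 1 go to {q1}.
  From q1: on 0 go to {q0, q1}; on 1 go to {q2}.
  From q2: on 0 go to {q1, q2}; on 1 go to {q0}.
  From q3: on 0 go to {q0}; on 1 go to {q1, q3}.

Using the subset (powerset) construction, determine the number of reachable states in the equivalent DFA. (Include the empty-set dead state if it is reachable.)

Start state of the DFA: {q0}.
{q0} --0--> {q2, q3}  [new]
{q0} --1--> {q1}  [new]
{q2, q3} --0--> {q0, q1, q2}  [new]
{q2, q3} --1--> {q0, q1, q3}  [new]
{q1} --0--> {q0, q1}  [new]
{q1} --1--> {q2}  [new]
{q0, q1, q2} --0--> {q0, q1, q2, q3}  [new]
{q0, q1, q2} --1--> {q0, q1, q2}  [seen]
{q0, q1, q3} --0--> {q0, q1, q2, q3}  [seen]
{q0, q1, q3} --1--> {q1, q2, q3}  [new]
{q0, q1} --0--> {q0, q1, q2, q3}  [seen]
{q0, q1} --1--> {q1, q2}  [new]
{q2} --0--> {q1, q2}  [seen]
{q2} --1--> {q0}  [seen]
{q0, q1, q2, q3} --0--> {q0, q1, q2, q3}  [seen]
{q0, q1, q2, q3} --1--> {q0, q1, q2, q3}  [seen]
{q1, q2, q3} --0--> {q0, q1, q2}  [seen]
{q1, q2, q3} --1--> {q0, q1, q2, q3}  [seen]
{q1, q2} --0--> {q0, q1, q2}  [seen]
{q1, q2} --1--> {q0, q2}  [new]
{q0, q2} --0--> {q1, q2, q3}  [seen]
{q0, q2} --1--> {q0, q1}  [seen]
Reachable DFA states: {q0}, {q2, q3}, {q1}, {q0, q1, q2}, {q0, q1, q3}, {q0, q1}, {q2}, {q0, q1, q2, q3}, {q1, q2, q3}, {q1, q2}, {q0, q2}.

11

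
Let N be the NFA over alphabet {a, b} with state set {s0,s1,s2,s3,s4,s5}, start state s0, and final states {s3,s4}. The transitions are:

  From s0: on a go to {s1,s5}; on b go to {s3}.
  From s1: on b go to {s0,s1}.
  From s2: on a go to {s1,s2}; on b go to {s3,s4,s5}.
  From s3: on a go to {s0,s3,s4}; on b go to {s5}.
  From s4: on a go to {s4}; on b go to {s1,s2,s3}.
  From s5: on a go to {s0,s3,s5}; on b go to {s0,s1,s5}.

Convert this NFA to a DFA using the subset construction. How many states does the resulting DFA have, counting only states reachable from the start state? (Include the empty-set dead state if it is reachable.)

Start state of the DFA: {s0}.
{s0} --a--> {s1,s5}  [new]
{s0} --b--> {s3}  [new]
{s1,s5} --a--> {s0,s3,s5}  [new]
{s1,s5} --b--> {s0,s1,s5}  [new]
{s3} --a--> {s0,s3,s4}  [new]
{s3} --b--> {s5}  [new]
{s0,s3,s5} --a--> {s0,s1,s3,s4,s5}  [new]
{s0,s3,s5} --b--> {s0,s1,s3,s5}  [new]
{s0,s1,s5} --a--> {s0,s1,s3,s5}  [seen]
{s0,s1,s5} --b--> {s0,s1,s3,s5}  [seen]
{s0,s3,s4} --a--> {s0,s1,s3,s4,s5}  [seen]
{s0,s3,s4} --b--> {s1,s2,s3,s5}  [new]
{s5} --a--> {s0,s3,s5}  [seen]
{s5} --b--> {s0,s1,s5}  [seen]
{s0,s1,s3,s4,s5} --a--> {s0,s1,s3,s4,s5}  [seen]
{s0,s1,s3,s4,s5} --b--> {s0,s1,s2,s3,s5}  [new]
{s0,s1,s3,s5} --a--> {s0,s1,s3,s4,s5}  [seen]
{s0,s1,s3,s5} --b--> {s0,s1,s3,s5}  [seen]
{s1,s2,s3,s5} --a--> {s0,s1,s2,s3,s4,s5}  [new]
{s1,s2,s3,s5} --b--> {s0,s1,s3,s4,s5}  [seen]
{s0,s1,s2,s3,s5} --a--> {s0,s1,s2,s3,s4,s5}  [seen]
{s0,s1,s2,s3,s5} --b--> {s0,s1,s3,s4,s5}  [seen]
{s0,s1,s2,s3,s4,s5} --a--> {s0,s1,s2,s3,s4,s5}  [seen]
{s0,s1,s2,s3,s4,s5} --b--> {s0,s1,s2,s3,s4,s5}  [seen]
Reachable DFA states: {s0}, {s1,s5}, {s3}, {s0,s3,s5}, {s0,s1,s5}, {s0,s3,s4}, {s5}, {s0,s1,s3,s4,s5}, {s0,s1,s3,s5}, {s1,s2,s3,s5}, {s0,s1,s2,s3,s5}, {s0,s1,s2,s3,s4,s5}.

12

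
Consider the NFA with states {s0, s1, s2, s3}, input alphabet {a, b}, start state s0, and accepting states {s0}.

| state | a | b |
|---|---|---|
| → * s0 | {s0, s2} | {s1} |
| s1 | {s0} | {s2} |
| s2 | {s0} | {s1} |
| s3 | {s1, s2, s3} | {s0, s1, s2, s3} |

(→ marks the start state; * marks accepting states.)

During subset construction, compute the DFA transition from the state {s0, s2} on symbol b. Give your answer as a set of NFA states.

{s1}

δ(s0,b) = {s1}; δ(s2,b) = {s1}.
Union: {s1}.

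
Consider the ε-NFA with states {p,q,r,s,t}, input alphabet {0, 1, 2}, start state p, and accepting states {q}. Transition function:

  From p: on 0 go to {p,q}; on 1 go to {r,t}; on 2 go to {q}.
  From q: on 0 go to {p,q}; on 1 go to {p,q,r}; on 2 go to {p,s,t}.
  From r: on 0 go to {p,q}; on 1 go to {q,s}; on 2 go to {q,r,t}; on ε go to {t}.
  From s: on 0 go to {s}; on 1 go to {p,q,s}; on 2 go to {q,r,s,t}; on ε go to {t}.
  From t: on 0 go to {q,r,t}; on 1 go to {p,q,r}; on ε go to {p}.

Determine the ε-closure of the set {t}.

{p,t}

Begin with {t}.
t →ε {p}; add p.
ε-closure = {p,t}.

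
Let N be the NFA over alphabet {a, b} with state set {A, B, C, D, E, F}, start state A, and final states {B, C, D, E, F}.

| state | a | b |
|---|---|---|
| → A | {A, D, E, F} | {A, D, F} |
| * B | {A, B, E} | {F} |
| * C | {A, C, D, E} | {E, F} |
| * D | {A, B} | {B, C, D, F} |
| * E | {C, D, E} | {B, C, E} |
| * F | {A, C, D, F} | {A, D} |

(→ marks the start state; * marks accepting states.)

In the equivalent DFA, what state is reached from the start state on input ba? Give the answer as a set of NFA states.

{A, B, C, D, E, F}

Start: {A}.
δ(A,b) = {A, D, F}.
Union: {A, D, F}.
After b: {A, D, F}.
δ(A,a) = {A, D, E, F}; δ(D,a) = {A, B}; δ(F,a) = {A, C, D, F}.
Union: {A, B, C, D, E, F}.
After a: {A, B, C, D, E, F}.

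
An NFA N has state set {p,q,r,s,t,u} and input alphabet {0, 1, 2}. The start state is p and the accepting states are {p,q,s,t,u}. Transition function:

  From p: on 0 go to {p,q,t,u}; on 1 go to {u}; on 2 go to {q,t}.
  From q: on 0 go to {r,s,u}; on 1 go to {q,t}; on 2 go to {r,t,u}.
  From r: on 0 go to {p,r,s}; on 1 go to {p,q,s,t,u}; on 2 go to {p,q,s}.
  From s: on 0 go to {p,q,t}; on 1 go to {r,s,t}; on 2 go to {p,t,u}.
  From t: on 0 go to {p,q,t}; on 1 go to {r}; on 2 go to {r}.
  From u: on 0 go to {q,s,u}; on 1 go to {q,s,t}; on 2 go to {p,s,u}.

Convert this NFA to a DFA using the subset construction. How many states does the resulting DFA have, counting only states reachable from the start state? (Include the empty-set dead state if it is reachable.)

Start state of the DFA: {p}.
{p} --0--> {p,q,t,u}  [new]
{p} --1--> {u}  [new]
{p} --2--> {q,t}  [new]
{p,q,t,u} --0--> {p,q,r,s,t,u}  [new]
{p,q,t,u} --1--> {q,r,s,t,u}  [new]
{p,q,t,u} --2--> {p,q,r,s,t,u}  [seen]
{u} --0--> {q,s,u}  [new]
{u} --1--> {q,s,t}  [new]
{u} --2--> {p,s,u}  [new]
{q,t} --0--> {p,q,r,s,t,u}  [seen]
{q,t} --1--> {q,r,t}  [new]
{q,t} --2--> {r,t,u}  [new]
{p,q,r,s,t,u} --0--> {p,q,r,s,t,u}  [seen]
{p,q,r,s,t,u} --1--> {p,q,r,s,t,u}  [seen]
{p,q,r,s,t,u} --2--> {p,q,r,s,t,u}  [seen]
{q,r,s,t,u} --0--> {p,q,r,s,t,u}  [seen]
{q,r,s,t,u} --1--> {p,q,r,s,t,u}  [seen]
{q,r,s,t,u} --2--> {p,q,r,s,t,u}  [seen]
{q,s,u} --0--> {p,q,r,s,t,u}  [seen]
{q,s,u} --1--> {q,r,s,t}  [new]
{q,s,u} --2--> {p,r,s,t,u}  [new]
{q,s,t} --0--> {p,q,r,s,t,u}  [seen]
{q,s,t} --1--> {q,r,s,t}  [seen]
{q,s,t} --2--> {p,r,t,u}  [new]
{p,s,u} --0--> {p,q,s,t,u}  [new]
{p,s,u} --1--> {q,r,s,t,u}  [seen]
{p,s,u} --2--> {p,q,s,t,u}  [seen]
{q,r,t} --0--> {p,q,r,s,t,u}  [seen]
{q,r,t} --1--> {p,q,r,s,t,u}  [seen]
{q,r,t} --2--> {p,q,r,s,t,u}  [seen]
{r,t,u} --0--> {p,q,r,s,t,u}  [seen]
{r,t,u} --1--> {p,q,r,s,t,u}  [seen]
{r,t,u} --2--> {p,q,r,s,u}  [new]
{q,r,s,t} --0--> {p,q,r,s,t,u}  [seen]
{q,r,s,t} --1--> {p,q,r,s,t,u}  [seen]
{q,r,s,t} --2--> {p,q,r,s,t,u}  [seen]
{p,r,s,t,u} --0--> {p,q,r,s,t,u}  [seen]
{p,r,s,t,u} --1--> {p,q,r,s,t,u}  [seen]
{p,r,s,t,u} --2--> {p,q,r,s,t,u}  [seen]
{p,r,t,u} --0--> {p,q,r,s,t,u}  [seen]
{p,r,t,u} --1--> {p,q,r,s,t,u}  [seen]
{p,r,t,u} --2--> {p,q,r,s,t,u}  [seen]
{p,q,s,t,u} --0--> {p,q,r,s,t,u}  [seen]
{p,q,s,t,u} --1--> {q,r,s,t,u}  [seen]
{p,q,s,t,u} --2--> {p,q,r,s,t,u}  [seen]
{p,q,r,s,u} --0--> {p,q,r,s,t,u}  [seen]
{p,q,r,s,u} --1--> {p,q,r,s,t,u}  [seen]
{p,q,r,s,u} --2--> {p,q,r,s,t,u}  [seen]
Reachable DFA states: {p}, {p,q,t,u}, {u}, {q,t}, {p,q,r,s,t,u}, {q,r,s,t,u}, {q,s,u}, {q,s,t}, {p,s,u}, {q,r,t}, {r,t,u}, {q,r,s,t}, {p,r,s,t,u}, {p,r,t,u}, {p,q,s,t,u}, {p,q,r,s,u}.

16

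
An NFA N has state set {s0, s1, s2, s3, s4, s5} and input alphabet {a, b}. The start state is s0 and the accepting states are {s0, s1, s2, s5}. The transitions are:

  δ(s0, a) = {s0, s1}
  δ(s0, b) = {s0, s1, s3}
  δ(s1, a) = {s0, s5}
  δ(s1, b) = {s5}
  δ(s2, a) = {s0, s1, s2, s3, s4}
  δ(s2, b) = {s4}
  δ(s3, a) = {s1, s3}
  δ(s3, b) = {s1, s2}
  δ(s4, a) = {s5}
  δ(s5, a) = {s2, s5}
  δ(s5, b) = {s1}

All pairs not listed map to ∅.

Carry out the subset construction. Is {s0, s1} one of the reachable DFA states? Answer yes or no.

Start state of the DFA: {s0}.
{s0} --a--> {s0, s1}  [new]
{s0} --b--> {s0, s1, s3}  [new]
{s0, s1} --a--> {s0, s1, s5}  [new]
{s0, s1} --b--> {s0, s1, s3, s5}  [new]
{s0, s1, s3} --a--> {s0, s1, s3, s5}  [seen]
{s0, s1, s3} --b--> {s0, s1, s2, s3, s5}  [new]
{s0, s1, s5} --a--> {s0, s1, s2, s5}  [new]
{s0, s1, s5} --b--> {s0, s1, s3, s5}  [seen]
{s0, s1, s3, s5} --a--> {s0, s1, s2, s3, s5}  [seen]
{s0, s1, s3, s5} --b--> {s0, s1, s2, s3, s5}  [seen]
{s0, s1, s2, s3, s5} --a--> {s0, s1, s2, s3, s4, s5}  [new]
{s0, s1, s2, s3, s5} --b--> {s0, s1, s2, s3, s4, s5}  [seen]
{s0, s1, s2, s5} --a--> {s0, s1, s2, s3, s4, s5}  [seen]
{s0, s1, s2, s5} --b--> {s0, s1, s3, s4, s5}  [new]
{s0, s1, s2, s3, s4, s5} --a--> {s0, s1, s2, s3, s4, s5}  [seen]
{s0, s1, s2, s3, s4, s5} --b--> {s0, s1, s2, s3, s4, s5}  [seen]
{s0, s1, s3, s4, s5} --a--> {s0, s1, s2, s3, s5}  [seen]
{s0, s1, s3, s4, s5} --b--> {s0, s1, s2, s3, s5}  [seen]
Reachable DFA states: {s0}, {s0, s1}, {s0, s1, s3}, {s0, s1, s5}, {s0, s1, s3, s5}, {s0, s1, s2, s3, s5}, {s0, s1, s2, s5}, {s0, s1, s2, s3, s4, s5}, {s0, s1, s3, s4, s5}.
{s0, s1} is among them.

yes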